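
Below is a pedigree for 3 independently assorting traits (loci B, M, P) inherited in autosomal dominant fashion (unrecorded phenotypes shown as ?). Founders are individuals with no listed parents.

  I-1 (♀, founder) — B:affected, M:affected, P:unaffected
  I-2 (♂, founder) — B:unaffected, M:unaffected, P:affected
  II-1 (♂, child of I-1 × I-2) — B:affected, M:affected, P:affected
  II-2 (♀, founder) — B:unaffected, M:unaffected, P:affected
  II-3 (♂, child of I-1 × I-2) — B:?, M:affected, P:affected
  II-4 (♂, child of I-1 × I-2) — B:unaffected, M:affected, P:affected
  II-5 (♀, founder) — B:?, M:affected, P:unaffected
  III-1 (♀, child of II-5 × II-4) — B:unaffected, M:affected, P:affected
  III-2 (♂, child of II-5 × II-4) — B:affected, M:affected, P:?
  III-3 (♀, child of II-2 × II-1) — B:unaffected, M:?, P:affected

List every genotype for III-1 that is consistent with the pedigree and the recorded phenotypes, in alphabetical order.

III-1 ∈ {bb MM Pp, bb Mm Pp}

B/I-1 aff ·: Bb
B/I-2 un ·: bb
B/II-1 aff I-1×I-2: Bb
B/II-2 un ·: bb
B/II-3 ? I-1×I-2: bb|Bb
B/II-4 un I-1×I-2: bb
B/II-5 ? ·: Bb
B/III-1 un II-5×II-4: bb
B/III-2 aff II-5×II-4: Bb
B/III-3 un II-2×II-1: bb
⇒ B over [I-1,I-2,II-1,II-2,II-3,II-4,II-5,III-1,III-2,III-3]: 2 consistent
M/I-1 aff ·: Mm|MM
M/I-2 un ·: mm
M/II-1 aff I-1×I-2: Mm
M/II-2 un ·: mm
M/II-3 aff I-1×I-2: Mm
M/II-4 aff I-1×I-2: Mm
M/II-5 aff ·: Mm|MM
M/III-1 aff II-5×II-4: Mm|MM
M/III-2 aff II-5×II-4: Mm|MM
M/III-3 ? II-2×II-1: mm|Mm
⇒ M over [I-1,I-2,II-1,II-2,II-3,II-4,II-5,III-1,III-2,III-3]: 32 consistent
P/I-1 un ·: pp
P/I-2 aff ·: Pp|PP
P/II-1 aff I-1×I-2: Pp
P/II-2 aff ·: Pp|PP
P/II-3 aff I-1×I-2: Pp
P/II-4 aff I-1×I-2: Pp
P/II-5 un ·: pp
P/III-1 aff II-5×II-4: Pp
P/III-2 ? II-5×II-4: pp|Pp
P/III-3 aff II-2×II-1: Pp|PP
⇒ P over [I-1,I-2,II-1,II-2,II-3,II-4,II-5,III-1,III-2,III-3]: 16 consistent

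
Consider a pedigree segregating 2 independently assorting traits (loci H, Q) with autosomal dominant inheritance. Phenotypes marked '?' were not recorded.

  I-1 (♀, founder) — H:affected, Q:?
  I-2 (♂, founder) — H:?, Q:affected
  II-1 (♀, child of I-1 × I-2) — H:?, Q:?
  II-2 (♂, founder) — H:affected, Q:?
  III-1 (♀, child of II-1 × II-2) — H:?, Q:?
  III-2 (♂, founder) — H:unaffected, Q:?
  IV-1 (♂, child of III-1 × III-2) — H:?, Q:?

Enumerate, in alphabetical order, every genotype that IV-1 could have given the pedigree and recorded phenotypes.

H/I-1 aff ·: Hh|HH
H/I-2 ? ·: hh|Hh|HH
H/II-1 ? I-1×I-2: hh|Hh|HH
H/II-2 aff ·: Hh|HH
H/III-1 ? II-1×II-2: hh|Hh|HH
H/III-2 un ·: hh
H/IV-1 ? III-1×III-2: hh|Hh
⇒ H over [I-1,I-2,II-1,II-2,III-1,III-2,IV-1]: 61 consistent
Q/I-1 ? ·: qq|Qq|QQ
Q/I-2 aff ·: Qq|QQ
Q/II-1 ? I-1×I-2: qq|Qq|QQ
Q/II-2 ? ·: qq|Qq|QQ
Q/III-1 ? II-1×II-2: qq|Qq|QQ
Q/III-2 ? ·: qq|Qq|QQ
Q/IV-1 ? III-1×III-2: qq|Qq|QQ
⇒ Q over [I-1,I-2,II-1,II-2,III-1,III-2,IV-1]: 317 consistent

IV-1 ∈ {Hh QQ, Hh Qq, Hh qq, hh QQ, hh Qq, hh qq}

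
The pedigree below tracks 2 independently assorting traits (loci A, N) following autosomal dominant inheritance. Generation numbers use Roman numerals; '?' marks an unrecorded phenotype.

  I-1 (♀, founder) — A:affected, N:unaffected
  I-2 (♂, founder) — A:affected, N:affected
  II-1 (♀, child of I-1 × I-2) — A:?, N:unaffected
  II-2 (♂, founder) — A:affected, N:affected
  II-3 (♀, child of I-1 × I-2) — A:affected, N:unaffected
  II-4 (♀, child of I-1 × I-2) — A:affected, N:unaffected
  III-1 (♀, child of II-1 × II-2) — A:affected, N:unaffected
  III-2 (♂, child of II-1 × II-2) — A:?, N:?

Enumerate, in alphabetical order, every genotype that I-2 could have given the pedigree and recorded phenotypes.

I-2 ∈ {AA Nn, Aa Nn}

A/I-1 aff ·: Aa|AA
A/I-2 aff ·: Aa|AA
A/II-1 ? I-1×I-2: aa|Aa|AA
A/II-2 aff ·: Aa|AA
A/II-3 aff I-1×I-2: Aa|AA
A/II-4 aff I-1×I-2: Aa|AA
A/III-1 aff II-1×II-2: Aa|AA
A/III-2 ? II-1×II-2: aa|Aa|AA
⇒ A over [I-1,I-2,II-1,II-2,II-3,II-4,III-1,III-2]: 197 consistent
N/I-1 un ·: nn
N/I-2 aff ·: Nn
N/II-1 un I-1×I-2: nn
N/II-2 aff ·: Nn
N/II-3 un I-1×I-2: nn
N/II-4 un I-1×I-2: nn
N/III-1 un II-1×II-2: nn
N/III-2 ? II-1×II-2: nn|Nn
⇒ N over [I-1,I-2,II-1,II-2,II-3,II-4,III-1,III-2]: 2 consistent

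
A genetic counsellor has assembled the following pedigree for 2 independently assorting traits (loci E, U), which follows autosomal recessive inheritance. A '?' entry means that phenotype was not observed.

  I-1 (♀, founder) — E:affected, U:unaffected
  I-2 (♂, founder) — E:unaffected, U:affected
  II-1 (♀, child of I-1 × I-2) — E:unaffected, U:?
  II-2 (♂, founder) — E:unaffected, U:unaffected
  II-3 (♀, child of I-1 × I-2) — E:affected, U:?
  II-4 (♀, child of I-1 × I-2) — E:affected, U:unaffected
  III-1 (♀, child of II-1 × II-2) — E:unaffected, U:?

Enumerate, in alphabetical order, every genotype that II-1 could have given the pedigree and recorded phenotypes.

II-1 ∈ {Ee Uu, Ee uu}

E/I-1 aff ·: ee
E/I-2 un ·: Ee
E/II-1 un I-1×I-2: Ee
E/II-2 un ·: EE|Ee
E/II-3 aff I-1×I-2: ee
E/II-4 aff I-1×I-2: ee
E/III-1 un II-1×II-2: EE|Ee
⇒ E over [I-1,I-2,II-1,II-2,II-3,II-4,III-1]: 4 consistent
U/I-1 un ·: UU|Uu
U/I-2 aff ·: uu
U/II-1 ? I-1×I-2: Uu|uu
U/II-2 un ·: UU|Uu
U/II-3 ? I-1×I-2: Uu|uu
U/II-4 un I-1×I-2: Uu
U/III-1 ? II-1×II-2: UU|Uu|uu
⇒ U over [I-1,I-2,II-1,II-2,II-3,II-4,III-1]: 21 consistent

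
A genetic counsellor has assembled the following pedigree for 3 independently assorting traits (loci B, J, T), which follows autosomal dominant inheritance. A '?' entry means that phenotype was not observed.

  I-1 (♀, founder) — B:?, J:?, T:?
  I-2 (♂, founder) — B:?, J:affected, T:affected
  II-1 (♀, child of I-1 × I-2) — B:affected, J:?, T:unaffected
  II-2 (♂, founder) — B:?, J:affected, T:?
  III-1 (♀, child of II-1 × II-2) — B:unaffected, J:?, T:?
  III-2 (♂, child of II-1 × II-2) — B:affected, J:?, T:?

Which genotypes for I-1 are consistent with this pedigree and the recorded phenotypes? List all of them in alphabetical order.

B/I-1 ? ·: bb|Bb|BB
B/I-2 ? ·: bb|Bb|BB
B/II-1 aff I-1×I-2: Bb
B/II-2 ? ·: bb|Bb
B/III-1 un II-1×II-2: bb
B/III-2 aff II-1×II-2: Bb|BB
⇒ B over [I-1,I-2,II-1,II-2,III-1,III-2]: 21 consistent
J/I-1 ? ·: jj|Jj|JJ
J/I-2 aff ·: Jj|JJ
J/II-1 ? I-1×I-2: jj|Jj|JJ
J/II-2 aff ·: Jj|JJ
J/III-1 ? II-1×II-2: jj|Jj|JJ
J/III-2 ? II-1×II-2: jj|Jj|JJ
⇒ J over [I-1,I-2,II-1,II-2,III-1,III-2]: 95 consistent
T/I-1 ? ·: tt|Tt
T/I-2 aff ·: Tt
T/II-1 un I-1×I-2: tt
T/II-2 ? ·: tt|Tt|TT
T/III-1 ? II-1×II-2: tt|Tt
T/III-2 ? II-1×II-2: tt|Tt
⇒ T over [I-1,I-2,II-1,II-2,III-1,III-2]: 12 consistent

I-1 ∈ {BB JJ Tt, BB JJ tt, BB Jj Tt, BB Jj tt, BB jj Tt, BB jj tt, Bb JJ Tt, Bb JJ tt, Bb Jj Tt, Bb Jj tt, Bb jj Tt, Bb jj tt, bb JJ Tt, bb JJ tt, bb Jj Tt, bb Jj tt, bb jj Tt, bb jj tt}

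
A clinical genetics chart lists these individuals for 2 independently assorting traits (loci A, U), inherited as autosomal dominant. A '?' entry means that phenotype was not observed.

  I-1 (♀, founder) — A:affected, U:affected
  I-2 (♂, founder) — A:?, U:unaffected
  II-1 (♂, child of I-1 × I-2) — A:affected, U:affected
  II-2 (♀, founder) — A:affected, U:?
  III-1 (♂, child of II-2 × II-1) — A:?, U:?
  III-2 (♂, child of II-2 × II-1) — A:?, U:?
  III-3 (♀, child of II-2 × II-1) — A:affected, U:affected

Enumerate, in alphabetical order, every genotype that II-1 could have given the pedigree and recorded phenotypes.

II-1 ∈ {AA Uu, Aa Uu}

A/I-1 aff ·: Aa|AA
A/I-2 ? ·: aa|Aa|AA
A/II-1 aff I-1×I-2: Aa|AA
A/II-2 aff ·: Aa|AA
A/III-1 ? II-2×II-1: aa|Aa|AA
A/III-2 ? II-2×II-1: aa|Aa|AA
A/III-3 aff II-2×II-1: Aa|AA
⇒ A over [I-1,I-2,II-1,II-2,III-1,III-2,III-3]: 166 consistent
U/I-1 aff ·: Uu|UU
U/I-2 un ·: uu
U/II-1 aff I-1×I-2: Uu
U/II-2 ? ·: uu|Uu|UU
U/III-1 ? II-2×II-1: uu|Uu|UU
U/III-2 ? II-2×II-1: uu|Uu|UU
U/III-3 aff II-2×II-1: Uu|UU
⇒ U over [I-1,I-2,II-1,II-2,III-1,III-2,III-3]: 60 consistent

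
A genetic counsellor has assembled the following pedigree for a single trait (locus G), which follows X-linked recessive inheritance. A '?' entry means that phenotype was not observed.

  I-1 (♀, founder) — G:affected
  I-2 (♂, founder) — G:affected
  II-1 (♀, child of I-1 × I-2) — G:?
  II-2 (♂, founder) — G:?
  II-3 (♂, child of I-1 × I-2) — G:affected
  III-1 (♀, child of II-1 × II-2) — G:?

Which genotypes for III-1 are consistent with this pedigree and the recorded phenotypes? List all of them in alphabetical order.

G/I-1 aff ·: X^gX^g
G/I-2 aff ·: X^gY
G/II-1 ? I-1×I-2: X^gX^g
G/II-2 ? ·: X^GY|X^gY
G/II-3 aff I-1×I-2: X^gY
G/III-1 ? II-1×II-2: X^GX^g|X^gX^g
⇒ G over [I-1,I-2,II-1,II-2,II-3,III-1]: 2 consistent

III-1 ∈ {X^GX^g, X^gX^g}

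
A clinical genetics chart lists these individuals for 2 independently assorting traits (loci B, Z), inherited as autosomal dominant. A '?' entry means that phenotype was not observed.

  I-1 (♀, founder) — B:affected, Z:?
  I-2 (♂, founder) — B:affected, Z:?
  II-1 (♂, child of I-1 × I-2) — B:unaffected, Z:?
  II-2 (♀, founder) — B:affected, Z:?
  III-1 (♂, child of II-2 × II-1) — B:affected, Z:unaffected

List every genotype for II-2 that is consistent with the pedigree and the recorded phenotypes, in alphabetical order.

II-2 ∈ {BB Zz, BB zz, Bb Zz, Bb zz}

B/I-1 aff ·: Bb
B/I-2 aff ·: Bb
B/II-1 un I-1×I-2: bb
B/II-2 aff ·: Bb|BB
B/III-1 aff II-2×II-1: Bb
⇒ B over [I-1,I-2,II-1,II-2,III-1]: 2 consistent
Z/I-1 ? ·: zz|Zz|ZZ
Z/I-2 ? ·: zz|Zz|ZZ
Z/II-1 ? I-1×I-2: zz|Zz
Z/II-2 ? ·: zz|Zz
Z/III-1 un II-2×II-1: zz
⇒ Z over [I-1,I-2,II-1,II-2,III-1]: 22 consistent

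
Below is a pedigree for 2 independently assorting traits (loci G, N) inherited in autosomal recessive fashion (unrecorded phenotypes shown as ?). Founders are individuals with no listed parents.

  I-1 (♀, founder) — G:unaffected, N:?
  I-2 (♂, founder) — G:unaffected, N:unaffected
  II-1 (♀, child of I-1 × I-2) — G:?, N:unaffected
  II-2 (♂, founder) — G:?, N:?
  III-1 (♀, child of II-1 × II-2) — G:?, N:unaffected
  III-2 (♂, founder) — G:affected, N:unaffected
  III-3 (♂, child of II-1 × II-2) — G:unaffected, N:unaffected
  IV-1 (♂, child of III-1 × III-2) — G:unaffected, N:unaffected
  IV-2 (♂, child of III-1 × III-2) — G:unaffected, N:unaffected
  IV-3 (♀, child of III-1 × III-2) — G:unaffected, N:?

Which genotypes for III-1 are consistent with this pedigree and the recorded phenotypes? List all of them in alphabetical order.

G/I-1 un ·: GG|Gg
G/I-2 un ·: GG|Gg
G/II-1 ? I-1×I-2: GG|Gg|gg
G/II-2 ? ·: GG|Gg|gg
G/III-1 ? II-1×II-2: GG|Gg
G/III-2 aff ·: gg
G/III-3 un II-1×II-2: GG|Gg
G/IV-1 un III-1×III-2: Gg
G/IV-2 un III-1×III-2: Gg
G/IV-3 un III-1×III-2: Gg
⇒ G over [I-1,I-2,II-1,II-2,III-1,III-2,III-3,IV-1,IV-2,IV-3]: 53 consistent
N/I-1 ? ·: NN|Nn|nn
N/I-2 un ·: NN|Nn
N/II-1 un I-1×I-2: NN|Nn
N/II-2 ? ·: NN|Nn|nn
N/III-1 un II-1×II-2: NN|Nn
N/III-2 un ·: NN|Nn
N/III-3 un II-1×II-2: NN|Nn
N/IV-1 un III-1×III-2: NN|Nn
N/IV-2 un III-1×III-2: NN|Nn
N/IV-3 ? III-1×III-2: NN|Nn|nn
⇒ N over [I-1,I-2,II-1,II-2,III-1,III-2,III-3,IV-1,IV-2,IV-3]: 1028 consistent

III-1 ∈ {GG NN, GG Nn, Gg NN, Gg Nn}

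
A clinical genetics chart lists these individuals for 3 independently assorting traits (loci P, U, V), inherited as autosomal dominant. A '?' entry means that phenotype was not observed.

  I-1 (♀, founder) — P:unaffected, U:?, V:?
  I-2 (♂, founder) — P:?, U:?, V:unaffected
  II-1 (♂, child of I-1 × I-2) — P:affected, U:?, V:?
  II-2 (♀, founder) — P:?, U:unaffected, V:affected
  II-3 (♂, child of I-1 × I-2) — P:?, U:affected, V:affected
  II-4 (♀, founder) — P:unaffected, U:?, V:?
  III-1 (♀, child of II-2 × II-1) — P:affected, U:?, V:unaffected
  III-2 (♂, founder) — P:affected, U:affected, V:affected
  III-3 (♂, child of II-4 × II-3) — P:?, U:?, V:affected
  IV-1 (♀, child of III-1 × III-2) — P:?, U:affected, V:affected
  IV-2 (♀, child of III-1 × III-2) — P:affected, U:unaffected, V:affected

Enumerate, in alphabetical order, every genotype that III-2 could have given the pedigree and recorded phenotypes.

P/I-1 un ·: pp
P/I-2 ? ·: Pp|PP
P/II-1 aff I-1×I-2: Pp
P/II-2 ? ·: pp|Pp|PP
P/II-3 ? I-1×I-2: pp|Pp
P/II-4 un ·: pp
P/III-1 aff II-2×II-1: Pp|PP
P/III-2 aff ·: Pp|PP
P/III-3 ? II-4×II-3: pp|Pp
P/IV-1 ? III-1×III-2: pp|Pp|PP
P/IV-2 aff III-1×III-2: Pp|PP
⇒ P over [I-1,I-2,II-1,II-2,II-3,II-4,III-1,III-2,III-3,IV-1,IV-2]: 200 consistent
U/I-1 ? ·: uu|Uu|UU
U/I-2 ? ·: uu|Uu|UU
U/II-1 ? I-1×I-2: uu|Uu|UU
U/II-2 un ·: uu
U/II-3 aff I-1×I-2: Uu|UU
U/II-4 ? ·: uu|Uu|UU
U/III-1 ? II-2×II-1: uu|Uu
U/III-2 aff ·: Uu
U/III-3 ? II-4×II-3: uu|Uu|UU
U/IV-1 aff III-1×III-2: Uu|UU
U/IV-2 un III-1×III-2: uu
⇒ U over [I-1,I-2,II-1,II-2,II-3,II-4,III-1,III-2,III-3,IV-1,IV-2]: 282 consistent
V/I-1 ? ·: Vv|VV
V/I-2 un ·: vv
V/II-1 ? I-1×I-2: vv|Vv
V/II-2 aff ·: Vv
V/II-3 aff I-1×I-2: Vv
V/II-4 ? ·: vv|Vv|VV
V/III-1 un II-2×II-1: vv
V/III-2 aff ·: Vv|VV
V/III-3 aff II-4×II-3: Vv|VV
V/IV-1 aff III-1×III-2: Vv
V/IV-2 aff III-1×III-2: Vv
⇒ V over [I-1,I-2,II-1,II-2,II-3,II-4,III-1,III-2,III-3,IV-1,IV-2]: 30 consistent

III-2 ∈ {PP Uu VV, PP Uu Vv, Pp Uu VV, Pp Uu Vv}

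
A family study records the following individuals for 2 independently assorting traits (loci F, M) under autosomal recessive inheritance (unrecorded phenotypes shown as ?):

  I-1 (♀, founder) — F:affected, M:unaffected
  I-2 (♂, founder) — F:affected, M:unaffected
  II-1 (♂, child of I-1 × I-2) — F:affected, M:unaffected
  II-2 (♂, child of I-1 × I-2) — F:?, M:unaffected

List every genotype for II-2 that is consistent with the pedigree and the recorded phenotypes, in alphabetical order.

F/I-1 aff ·: ff
F/I-2 aff ·: ff
F/II-1 aff I-1×I-2: ff
F/II-2 ? I-1×I-2: ff
⇒ F over [I-1,I-2,II-1,II-2]: 1 consistent
M/I-1 un ·: MM|Mm
M/I-2 un ·: MM|Mm
M/II-1 un I-1×I-2: MM|Mm
M/II-2 un I-1×I-2: MM|Mm
⇒ M over [I-1,I-2,II-1,II-2]: 13 consistent

II-2 ∈ {ff MM, ff Mm}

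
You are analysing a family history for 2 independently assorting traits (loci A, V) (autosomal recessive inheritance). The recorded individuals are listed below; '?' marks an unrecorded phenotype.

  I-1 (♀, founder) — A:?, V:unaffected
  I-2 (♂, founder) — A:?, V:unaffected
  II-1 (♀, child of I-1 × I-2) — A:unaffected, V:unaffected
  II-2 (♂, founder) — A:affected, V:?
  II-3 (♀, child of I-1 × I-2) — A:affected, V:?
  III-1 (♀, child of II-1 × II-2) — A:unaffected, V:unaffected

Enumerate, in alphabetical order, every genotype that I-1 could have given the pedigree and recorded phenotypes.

A/I-1 ? ·: Aa|aa
A/I-2 ? ·: Aa|aa
A/II-1 un I-1×I-2: AA|Aa
A/II-2 aff ·: aa
A/II-3 aff I-1×I-2: aa
A/III-1 un II-1×II-2: Aa
⇒ A over [I-1,I-2,II-1,II-2,II-3,III-1]: 4 consistent
V/I-1 un ·: VV|Vv
V/I-2 un ·: VV|Vv
V/II-1 un I-1×I-2: VV|Vv
V/II-2 ? ·: VV|Vv|vv
V/II-3 ? I-1×I-2: VV|Vv|vv
V/III-1 un II-1×II-2: VV|Vv
⇒ V over [I-1,I-2,II-1,II-2,II-3,III-1]: 67 consistent

I-1 ∈ {Aa VV, Aa Vv, aa VV, aa Vv}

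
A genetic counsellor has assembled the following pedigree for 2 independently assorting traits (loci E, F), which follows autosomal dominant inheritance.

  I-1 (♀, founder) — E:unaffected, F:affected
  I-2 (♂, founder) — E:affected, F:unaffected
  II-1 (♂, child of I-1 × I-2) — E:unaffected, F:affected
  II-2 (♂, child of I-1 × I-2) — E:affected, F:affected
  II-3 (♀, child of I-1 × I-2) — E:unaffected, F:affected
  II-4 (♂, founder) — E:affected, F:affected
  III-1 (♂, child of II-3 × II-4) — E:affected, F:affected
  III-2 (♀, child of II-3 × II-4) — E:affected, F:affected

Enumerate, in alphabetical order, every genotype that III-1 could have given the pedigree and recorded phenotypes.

E/I-1 un ·: ee
E/I-2 aff ·: Ee
E/II-1 un I-1×I-2: ee
E/II-2 aff I-1×I-2: Ee
E/II-3 un I-1×I-2: ee
E/II-4 aff ·: Ee|EE
E/III-1 aff II-3×II-4: Ee
E/III-2 aff II-3×II-4: Ee
⇒ E over [I-1,I-2,II-1,II-2,II-3,II-4,III-1,III-2]: 2 consistent
F/I-1 aff ·: Ff|FF
F/I-2 un ·: ff
F/II-1 aff I-1×I-2: Ff
F/II-2 aff I-1×I-2: Ff
F/II-3 aff I-1×I-2: Ff
F/II-4 aff ·: Ff|FF
F/III-1 aff II-3×II-4: Ff|FF
F/III-2 aff II-3×II-4: Ff|FF
⇒ F over [I-1,I-2,II-1,II-2,II-3,II-4,III-1,III-2]: 16 consistent

III-1 ∈ {Ee FF, Ee Ff}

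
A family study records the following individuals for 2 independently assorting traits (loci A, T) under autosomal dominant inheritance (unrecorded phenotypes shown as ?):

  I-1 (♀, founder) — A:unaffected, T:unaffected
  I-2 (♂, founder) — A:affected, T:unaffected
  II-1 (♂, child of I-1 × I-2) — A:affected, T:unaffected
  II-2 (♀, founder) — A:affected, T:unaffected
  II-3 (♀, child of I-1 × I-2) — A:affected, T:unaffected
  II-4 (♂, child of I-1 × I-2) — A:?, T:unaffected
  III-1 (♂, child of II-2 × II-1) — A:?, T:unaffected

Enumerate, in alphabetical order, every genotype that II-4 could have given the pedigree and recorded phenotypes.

A/I-1 un ·: aa
A/I-2 aff ·: Aa|AA
A/II-1 aff I-1×I-2: Aa
A/II-2 aff ·: Aa|AA
A/II-3 aff I-1×I-2: Aa
A/II-4 ? I-1×I-2: aa|Aa
A/III-1 ? II-2×II-1: aa|Aa|AA
⇒ A over [I-1,I-2,II-1,II-2,II-3,II-4,III-1]: 15 consistent
T/I-1 un ·: tt
T/I-2 un ·: tt
T/II-1 un I-1×I-2: tt
T/II-2 un ·: tt
T/II-3 un I-1×I-2: tt
T/II-4 un I-1×I-2: tt
T/III-1 un II-2×II-1: tt
⇒ T over [I-1,I-2,II-1,II-2,II-3,II-4,III-1]: 1 consistent

II-4 ∈ {Aa tt, aa tt}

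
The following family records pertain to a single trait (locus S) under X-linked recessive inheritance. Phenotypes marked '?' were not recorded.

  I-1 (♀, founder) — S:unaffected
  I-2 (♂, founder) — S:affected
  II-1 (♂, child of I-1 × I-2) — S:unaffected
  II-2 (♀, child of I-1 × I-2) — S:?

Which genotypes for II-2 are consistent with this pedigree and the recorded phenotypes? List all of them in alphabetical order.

II-2 ∈ {X^SX^s, X^sX^s}

S/I-1 un ·: X^SX^S|X^SX^s
S/I-2 aff ·: X^sY
S/II-1 un I-1×I-2: X^SY
S/II-2 ? I-1×I-2: X^SX^s|X^sX^s
⇒ S over [I-1,I-2,II-1,II-2]: 3 consistent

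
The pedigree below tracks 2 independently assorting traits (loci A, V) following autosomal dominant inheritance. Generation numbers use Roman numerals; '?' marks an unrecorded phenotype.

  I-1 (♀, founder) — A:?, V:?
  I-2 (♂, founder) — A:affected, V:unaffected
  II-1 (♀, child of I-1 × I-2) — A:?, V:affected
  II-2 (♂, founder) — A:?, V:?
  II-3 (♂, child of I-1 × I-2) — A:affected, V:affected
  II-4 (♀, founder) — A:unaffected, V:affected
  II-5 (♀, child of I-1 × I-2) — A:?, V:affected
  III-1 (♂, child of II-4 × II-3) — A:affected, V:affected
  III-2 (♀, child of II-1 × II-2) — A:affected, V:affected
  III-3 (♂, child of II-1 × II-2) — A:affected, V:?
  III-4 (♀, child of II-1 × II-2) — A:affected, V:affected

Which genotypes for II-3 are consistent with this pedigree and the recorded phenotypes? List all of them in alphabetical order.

II-3 ∈ {AA Vv, Aa Vv}

A/I-1 ? ·: aa|Aa|AA
A/I-2 aff ·: Aa|AA
A/II-1 ? I-1×I-2: aa|Aa|AA
A/II-2 ? ·: aa|Aa|AA
A/II-3 aff I-1×I-2: Aa|AA
A/II-4 un ·: aa
A/II-5 ? I-1×I-2: aa|Aa|AA
A/III-1 aff II-4×II-3: Aa
A/III-2 aff II-1×II-2: Aa|AA
A/III-3 aff II-1×II-2: Aa|AA
A/III-4 aff II-1×II-2: Aa|AA
⇒ A over [I-1,I-2,II-1,II-2,II-3,II-4,II-5,III-1,III-2,III-3,III-4]: 455 consistent
V/I-1 ? ·: Vv|VV
V/I-2 un ·: vv
V/II-1 aff I-1×I-2: Vv
V/II-2 ? ·: vv|Vv|VV
V/II-3 aff I-1×I-2: Vv
V/II-4 aff ·: Vv|VV
V/II-5 aff I-1×I-2: Vv
V/III-1 aff II-4×II-3: Vv|VV
V/III-2 aff II-1×II-2: Vv|VV
V/III-3 ? II-1×II-2: vv|Vv|VV
V/III-4 aff II-1×II-2: Vv|VV
⇒ V over [I-1,I-2,II-1,II-2,II-3,II-4,II-5,III-1,III-2,III-3,III-4]: 176 consistent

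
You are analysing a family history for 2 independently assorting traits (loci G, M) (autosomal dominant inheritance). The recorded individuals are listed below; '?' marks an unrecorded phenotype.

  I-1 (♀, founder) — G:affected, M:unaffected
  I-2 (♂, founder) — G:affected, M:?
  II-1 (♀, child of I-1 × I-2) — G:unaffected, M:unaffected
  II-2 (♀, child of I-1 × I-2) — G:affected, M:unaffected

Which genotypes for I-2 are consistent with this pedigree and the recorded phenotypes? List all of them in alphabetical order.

I-2 ∈ {Gg Mm, Gg mm}

G/I-1 aff ·: Gg
G/I-2 aff ·: Gg
G/II-1 un I-1×I-2: gg
G/II-2 aff I-1×I-2: Gg|GG
⇒ G over [I-1,I-2,II-1,II-2]: 2 consistent
M/I-1 un ·: mm
M/I-2 ? ·: mm|Mm
M/II-1 un I-1×I-2: mm
M/II-2 un I-1×I-2: mm
⇒ M over [I-1,I-2,II-1,II-2]: 2 consistent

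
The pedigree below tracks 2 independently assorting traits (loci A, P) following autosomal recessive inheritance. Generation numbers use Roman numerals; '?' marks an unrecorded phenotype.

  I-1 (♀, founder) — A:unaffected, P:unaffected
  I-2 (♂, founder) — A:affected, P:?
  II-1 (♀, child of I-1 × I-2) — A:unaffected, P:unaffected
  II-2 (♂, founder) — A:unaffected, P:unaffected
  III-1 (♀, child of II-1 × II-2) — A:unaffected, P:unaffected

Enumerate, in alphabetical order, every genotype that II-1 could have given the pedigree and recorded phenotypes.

A/I-1 un ·: AA|Aa
A/I-2 aff ·: aa
A/II-1 un I-1×I-2: Aa
A/II-2 un ·: AA|Aa
A/III-1 un II-1×II-2: AA|Aa
⇒ A over [I-1,I-2,II-1,II-2,III-1]: 8 consistent
P/I-1 un ·: PP|Pp
P/I-2 ? ·: PP|Pp|pp
P/II-1 un I-1×I-2: PP|Pp
P/II-2 un ·: PP|Pp
P/III-1 un II-1×II-2: PP|Pp
⇒ P over [I-1,I-2,II-1,II-2,III-1]: 32 consistent

II-1 ∈ {Aa PP, Aa Pp}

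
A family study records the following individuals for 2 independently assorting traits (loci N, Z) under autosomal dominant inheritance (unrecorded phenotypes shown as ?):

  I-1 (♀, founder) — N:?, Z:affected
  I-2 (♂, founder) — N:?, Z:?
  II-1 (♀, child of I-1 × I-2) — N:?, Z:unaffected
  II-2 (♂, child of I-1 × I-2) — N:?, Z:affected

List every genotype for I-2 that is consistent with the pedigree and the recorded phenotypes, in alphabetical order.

N/I-1 ? ·: nn|Nn|NN
N/I-2 ? ·: nn|Nn|NN
N/II-1 ? I-1×I-2: nn|Nn|NN
N/II-2 ? I-1×I-2: nn|Nn|NN
⇒ N over [I-1,I-2,II-1,II-2]: 29 consistent
Z/I-1 aff ·: Zz
Z/I-2 ? ·: zz|Zz
Z/II-1 un I-1×I-2: zz
Z/II-2 aff I-1×I-2: Zz|ZZ
⇒ Z over [I-1,I-2,II-1,II-2]: 3 consistent

I-2 ∈ {NN Zz, NN zz, Nn Zz, Nn zz, nn Zz, nn zz}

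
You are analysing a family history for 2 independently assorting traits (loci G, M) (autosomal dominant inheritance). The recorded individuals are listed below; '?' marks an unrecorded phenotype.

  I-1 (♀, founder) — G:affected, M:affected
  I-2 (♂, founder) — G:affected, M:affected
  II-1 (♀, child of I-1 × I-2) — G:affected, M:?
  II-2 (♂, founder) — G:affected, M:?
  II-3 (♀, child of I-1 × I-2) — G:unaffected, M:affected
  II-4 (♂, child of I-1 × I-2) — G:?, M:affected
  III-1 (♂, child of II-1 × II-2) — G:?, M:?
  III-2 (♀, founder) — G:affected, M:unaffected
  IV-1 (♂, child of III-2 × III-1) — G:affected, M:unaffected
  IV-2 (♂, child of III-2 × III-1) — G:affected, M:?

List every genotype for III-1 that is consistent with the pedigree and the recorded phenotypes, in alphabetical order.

G/I-1 aff ·: Gg
G/I-2 aff ·: Gg
G/II-1 aff I-1×I-2: Gg|GG
G/II-2 aff ·: Gg|GG
G/II-3 un I-1×I-2: gg
G/II-4 ? I-1×I-2: gg|Gg|GG
G/III-1 ? II-1×II-2: gg|Gg|GG
G/III-2 aff ·: Gg|GG
G/IV-1 aff III-2×III-1: Gg|GG
G/IV-2 aff III-2×III-1: Gg|GG
⇒ G over [I-1,I-2,II-1,II-2,II-3,II-4,III-1,III-2,IV-1,IV-2]: 138 consistent
M/I-1 aff ·: Mm|MM
M/I-2 aff ·: Mm|MM
M/II-1 ? I-1×I-2: mm|Mm|MM
M/II-2 ? ·: mm|Mm|MM
M/II-3 aff I-1×I-2: Mm|MM
M/II-4 aff I-1×I-2: Mm|MM
M/III-1 ? II-1×II-2: mm|Mm
M/III-2 un ·: mm
M/IV-1 un III-2×III-1: mm
M/IV-2 ? III-2×III-1: mm|Mm
⇒ M over [I-1,I-2,II-1,II-2,II-3,II-4,III-1,III-2,IV-1,IV-2]: 172 consistent

III-1 ∈ {GG Mm, GG mm, Gg Mm, Gg mm, gg Mm, gg mm}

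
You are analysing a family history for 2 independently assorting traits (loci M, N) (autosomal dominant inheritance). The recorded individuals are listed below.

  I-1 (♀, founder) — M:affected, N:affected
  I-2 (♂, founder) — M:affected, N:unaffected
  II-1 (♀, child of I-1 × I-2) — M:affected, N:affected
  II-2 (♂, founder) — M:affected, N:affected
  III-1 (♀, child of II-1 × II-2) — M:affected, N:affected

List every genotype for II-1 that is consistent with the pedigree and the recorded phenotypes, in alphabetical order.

II-1 ∈ {MM Nn, Mm Nn}

M/I-1 aff ·: Mm|MM
M/I-2 aff ·: Mm|MM
M/II-1 aff I-1×I-2: Mm|MM
M/II-2 aff ·: Mm|MM
M/III-1 aff II-1×II-2: Mm|MM
⇒ M over [I-1,I-2,II-1,II-2,III-1]: 24 consistent
N/I-1 aff ·: Nn|NN
N/I-2 un ·: nn
N/II-1 aff I-1×I-2: Nn
N/II-2 aff ·: Nn|NN
N/III-1 aff II-1×II-2: Nn|NN
⇒ N over [I-1,I-2,II-1,II-2,III-1]: 8 consistent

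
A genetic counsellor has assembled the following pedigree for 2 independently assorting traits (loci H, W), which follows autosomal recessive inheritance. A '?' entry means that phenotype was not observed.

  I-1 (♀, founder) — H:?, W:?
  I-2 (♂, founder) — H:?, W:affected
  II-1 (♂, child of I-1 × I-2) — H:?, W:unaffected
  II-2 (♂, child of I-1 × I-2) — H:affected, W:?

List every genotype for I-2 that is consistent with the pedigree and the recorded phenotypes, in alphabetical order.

I-2 ∈ {Hh ww, hh ww}

H/I-1 ? ·: Hh|hh
H/I-2 ? ·: Hh|hh
H/II-1 ? I-1×I-2: HH|Hh|hh
H/II-2 aff I-1×I-2: hh
⇒ H over [I-1,I-2,II-1,II-2]: 8 consistent
W/I-1 ? ·: WW|Ww
W/I-2 aff ·: ww
W/II-1 un I-1×I-2: Ww
W/II-2 ? I-1×I-2: Ww|ww
⇒ W over [I-1,I-2,II-1,II-2]: 3 consistent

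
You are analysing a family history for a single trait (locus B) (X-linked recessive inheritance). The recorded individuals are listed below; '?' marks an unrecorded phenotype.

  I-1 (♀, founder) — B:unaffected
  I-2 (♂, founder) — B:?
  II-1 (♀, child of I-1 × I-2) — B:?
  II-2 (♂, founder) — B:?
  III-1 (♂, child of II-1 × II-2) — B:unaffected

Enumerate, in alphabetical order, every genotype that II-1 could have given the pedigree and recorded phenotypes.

II-1 ∈ {X^BX^B, X^BX^b}

B/I-1 un ·: X^BX^B|X^BX^b
B/I-2 ? ·: X^BY|X^bY
B/II-1 ? I-1×I-2: X^BX^B|X^BX^b
B/II-2 ? ·: X^BY|X^bY
B/III-1 un II-1×II-2: X^BY
⇒ B over [I-1,I-2,II-1,II-2,III-1]: 10 consistent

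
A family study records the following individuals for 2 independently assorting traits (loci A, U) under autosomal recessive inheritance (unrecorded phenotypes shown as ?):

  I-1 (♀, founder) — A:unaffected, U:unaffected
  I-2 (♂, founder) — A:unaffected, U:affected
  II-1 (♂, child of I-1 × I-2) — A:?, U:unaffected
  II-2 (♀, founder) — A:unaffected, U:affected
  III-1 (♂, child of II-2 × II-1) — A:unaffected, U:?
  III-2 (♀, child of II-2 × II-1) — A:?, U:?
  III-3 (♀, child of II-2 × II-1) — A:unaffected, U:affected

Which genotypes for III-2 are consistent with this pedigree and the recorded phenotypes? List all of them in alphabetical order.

A/I-1 un ·: AA|Aa
A/I-2 un ·: AA|Aa
A/II-1 ? I-1×I-2: AA|Aa|aa
A/II-2 un ·: AA|Aa
A/III-1 un II-2×II-1: AA|Aa
A/III-2 ? II-2×II-1: AA|Aa|aa
A/III-3 un II-2×II-1: AA|Aa
⇒ A over [I-1,I-2,II-1,II-2,III-1,III-2,III-3]: 99 consistent
U/I-1 un ·: UU|Uu
U/I-2 aff ·: uu
U/II-1 un I-1×I-2: Uu
U/II-2 aff ·: uu
U/III-1 ? II-2×II-1: Uu|uu
U/III-2 ? II-2×II-1: Uu|uu
U/III-3 aff II-2×II-1: uu
⇒ U over [I-1,I-2,II-1,II-2,III-1,III-2,III-3]: 8 consistent

III-2 ∈ {AA Uu, AA uu, Aa Uu, Aa uu, aa Uu, aa uu}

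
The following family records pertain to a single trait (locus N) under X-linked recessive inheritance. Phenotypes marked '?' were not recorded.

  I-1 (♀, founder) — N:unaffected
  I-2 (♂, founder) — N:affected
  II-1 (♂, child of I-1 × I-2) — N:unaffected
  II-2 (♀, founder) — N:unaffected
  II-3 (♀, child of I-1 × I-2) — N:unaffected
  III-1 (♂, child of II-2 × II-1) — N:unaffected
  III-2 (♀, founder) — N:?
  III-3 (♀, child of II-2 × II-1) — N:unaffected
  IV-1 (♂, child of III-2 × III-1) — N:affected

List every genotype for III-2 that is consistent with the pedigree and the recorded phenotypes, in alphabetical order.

III-2 ∈ {X^NX^n, X^nX^n}

N/I-1 un ·: X^NX^N|X^NX^n
N/I-2 aff ·: X^nY
N/II-1 un I-1×I-2: X^NY
N/II-2 un ·: X^NX^N|X^NX^n
N/II-3 un I-1×I-2: X^NX^n
N/III-1 un II-2×II-1: X^NY
N/III-2 ? ·: X^NX^n|X^nX^n
N/III-3 un II-2×II-1: X^NX^N|X^NX^n
N/IV-1 aff III-2×III-1: X^nY
⇒ N over [I-1,I-2,II-1,II-2,II-3,III-1,III-2,III-3,IV-1]: 12 consistent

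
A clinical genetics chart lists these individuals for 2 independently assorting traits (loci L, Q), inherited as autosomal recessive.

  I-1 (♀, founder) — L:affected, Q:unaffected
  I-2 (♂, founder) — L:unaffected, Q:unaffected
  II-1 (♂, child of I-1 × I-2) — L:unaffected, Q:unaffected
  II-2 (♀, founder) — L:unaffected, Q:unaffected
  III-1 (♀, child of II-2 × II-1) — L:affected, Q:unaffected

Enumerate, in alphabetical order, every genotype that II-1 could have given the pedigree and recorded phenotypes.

II-1 ∈ {Ll QQ, Ll Qq}

L/I-1 aff ·: ll
L/I-2 un ·: LL|Ll
L/II-1 un I-1×I-2: Ll
L/II-2 un ·: Ll
L/III-1 aff II-2×II-1: ll
⇒ L over [I-1,I-2,II-1,II-2,III-1]: 2 consistent
Q/I-1 un ·: QQ|Qq
Q/I-2 un ·: QQ|Qq
Q/II-1 un I-1×I-2: QQ|Qq
Q/II-2 un ·: QQ|Qq
Q/III-1 un II-2×II-1: QQ|Qq
⇒ Q over [I-1,I-2,II-1,II-2,III-1]: 24 consistent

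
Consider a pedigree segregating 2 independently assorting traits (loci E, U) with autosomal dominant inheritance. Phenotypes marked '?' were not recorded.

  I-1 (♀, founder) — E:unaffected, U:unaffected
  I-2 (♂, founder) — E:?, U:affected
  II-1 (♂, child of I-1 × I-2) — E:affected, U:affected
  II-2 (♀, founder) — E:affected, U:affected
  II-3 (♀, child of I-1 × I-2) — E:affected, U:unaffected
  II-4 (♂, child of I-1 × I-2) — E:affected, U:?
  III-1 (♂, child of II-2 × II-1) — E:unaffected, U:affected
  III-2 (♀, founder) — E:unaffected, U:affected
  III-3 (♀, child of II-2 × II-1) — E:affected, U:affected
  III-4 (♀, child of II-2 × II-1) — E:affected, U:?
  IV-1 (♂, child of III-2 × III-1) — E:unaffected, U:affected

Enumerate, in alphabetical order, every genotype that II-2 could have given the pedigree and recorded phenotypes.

E/I-1 un ·: ee
E/I-2 ? ·: Ee|EE
E/II-1 aff I-1×I-2: Ee
E/II-2 aff ·: Ee
E/II-3 aff I-1×I-2: Ee
E/II-4 aff I-1×I-2: Ee
E/III-1 un II-2×II-1: ee
E/III-2 un ·: ee
E/III-3 aff II-2×II-1: Ee|EE
E/III-4 aff II-2×II-1: Ee|EE
E/IV-1 un III-2×III-1: ee
⇒ E over [I-1,I-2,II-1,II-2,II-3,II-4,III-1,III-2,III-3,III-4,IV-1]: 8 consistent
U/I-1 un ·: uu
U/I-2 aff ·: Uu
U/II-1 aff I-1×I-2: Uu
U/II-2 aff ·: Uu|UU
U/II-3 un I-1×I-2: uu
U/II-4 ? I-1×I-2: uu|Uu
U/III-1 aff II-2×II-1: Uu|UU
U/III-2 aff ·: Uu|UU
U/III-3 aff II-2×II-1: Uu|UU
U/III-4 ? II-2×II-1: uu|Uu|UU
U/IV-1 aff III-2×III-1: Uu|UU
⇒ U over [I-1,I-2,II-1,II-2,II-3,II-4,III-1,III-2,III-3,III-4,IV-1]: 140 consistent

II-2 ∈ {Ee UU, Ee Uu}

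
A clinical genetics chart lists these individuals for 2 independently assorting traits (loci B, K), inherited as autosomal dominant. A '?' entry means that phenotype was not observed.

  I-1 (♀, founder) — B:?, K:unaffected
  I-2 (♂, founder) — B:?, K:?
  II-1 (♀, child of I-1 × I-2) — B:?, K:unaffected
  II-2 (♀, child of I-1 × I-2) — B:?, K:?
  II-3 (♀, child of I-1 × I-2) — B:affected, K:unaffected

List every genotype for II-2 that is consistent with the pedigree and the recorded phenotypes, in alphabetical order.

B/I-1 ? ·: bb|Bb|BB
B/I-2 ? ·: bb|Bb|BB
B/II-1 ? I-1×I-2: bb|Bb|BB
B/II-2 ? I-1×I-2: bb|Bb|BB
B/II-3 aff I-1×I-2: Bb|BB
⇒ B over [I-1,I-2,II-1,II-2,II-3]: 45 consistent
K/I-1 un ·: kk
K/I-2 ? ·: kk|Kk
K/II-1 un I-1×I-2: kk
K/II-2 ? I-1×I-2: kk|Kk
K/II-3 un I-1×I-2: kk
⇒ K over [I-1,I-2,II-1,II-2,II-3]: 3 consistent

II-2 ∈ {BB Kk, BB kk, Bb Kk, Bb kk, bb Kk, bb kk}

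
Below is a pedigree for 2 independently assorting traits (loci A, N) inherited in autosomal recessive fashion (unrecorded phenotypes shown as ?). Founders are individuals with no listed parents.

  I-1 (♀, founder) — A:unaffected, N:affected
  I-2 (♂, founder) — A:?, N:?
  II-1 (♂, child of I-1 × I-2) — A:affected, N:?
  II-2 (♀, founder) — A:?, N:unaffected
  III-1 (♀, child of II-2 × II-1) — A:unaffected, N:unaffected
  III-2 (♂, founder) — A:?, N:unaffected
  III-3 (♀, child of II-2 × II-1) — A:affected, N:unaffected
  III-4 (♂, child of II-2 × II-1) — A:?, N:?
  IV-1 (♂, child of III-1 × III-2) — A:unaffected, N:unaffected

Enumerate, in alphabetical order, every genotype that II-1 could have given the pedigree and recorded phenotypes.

II-1 ∈ {aa Nn, aa nn}

A/I-1 un ·: Aa
A/I-2 ? ·: Aa|aa
A/II-1 aff I-1×I-2: aa
A/II-2 ? ·: Aa
A/III-1 un II-2×II-1: Aa
A/III-2 ? ·: AA|Aa|aa
A/III-3 aff II-2×II-1: aa
A/III-4 ? II-2×II-1: Aa|aa
A/IV-1 un III-1×III-2: AA|Aa
⇒ A over [I-1,I-2,II-1,II-2,III-1,III-2,III-3,III-4,IV-1]: 20 consistent
N/I-1 aff ·: nn
N/I-2 ? ·: NN|Nn|nn
N/II-1 ? I-1×I-2: Nn|nn
N/II-2 un ·: NN|Nn
N/III-1 un II-2×II-1: NN|Nn
N/III-2 un ·: NN|Nn
N/III-3 un II-2×II-1: NN|Nn
N/III-4 ? II-2×II-1: NN|Nn|nn
N/IV-1 un III-1×III-2: NN|Nn
⇒ N over [I-1,I-2,II-1,II-2,III-1,III-2,III-3,III-4,IV-1]: 164 consistent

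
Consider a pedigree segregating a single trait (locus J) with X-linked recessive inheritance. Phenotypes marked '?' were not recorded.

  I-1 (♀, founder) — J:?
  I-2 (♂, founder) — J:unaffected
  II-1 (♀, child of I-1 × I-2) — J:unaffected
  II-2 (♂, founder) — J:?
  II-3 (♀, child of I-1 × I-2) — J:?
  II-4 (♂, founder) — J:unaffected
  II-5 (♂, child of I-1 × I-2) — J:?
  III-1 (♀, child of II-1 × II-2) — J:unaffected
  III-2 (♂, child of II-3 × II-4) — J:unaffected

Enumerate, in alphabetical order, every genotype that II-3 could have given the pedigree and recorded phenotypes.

II-3 ∈ {X^JX^J, X^JX^j}

J/I-1 ? ·: X^JX^J|X^JX^j|X^jX^j
J/I-2 un ·: X^JY
J/II-1 un I-1×I-2: X^JX^J|X^JX^j
J/II-2 ? ·: X^JY|X^jY
J/II-3 ? I-1×I-2: X^JX^J|X^JX^j
J/II-4 un ·: X^JY
J/II-5 ? I-1×I-2: X^JY|X^jY
J/III-1 un II-1×II-2: X^JX^J|X^JX^j
J/III-2 un II-3×II-4: X^JY
⇒ J over [I-1,I-2,II-1,II-2,II-3,II-4,II-5,III-1,III-2]: 25 consistent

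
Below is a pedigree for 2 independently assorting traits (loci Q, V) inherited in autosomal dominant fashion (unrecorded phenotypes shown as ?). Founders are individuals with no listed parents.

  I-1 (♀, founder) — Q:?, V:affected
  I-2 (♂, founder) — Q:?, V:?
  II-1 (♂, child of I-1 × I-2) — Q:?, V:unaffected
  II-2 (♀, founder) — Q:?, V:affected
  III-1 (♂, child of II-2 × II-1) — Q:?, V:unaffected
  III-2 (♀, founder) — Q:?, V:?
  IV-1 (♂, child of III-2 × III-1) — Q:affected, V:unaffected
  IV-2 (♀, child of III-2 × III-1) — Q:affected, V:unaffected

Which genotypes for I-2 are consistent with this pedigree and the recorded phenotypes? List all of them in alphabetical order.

Q/I-1 ? ·: qq|Qq|QQ
Q/I-2 ? ·: qq|Qq|QQ
Q/II-1 ? I-1×I-2: qq|Qq|QQ
Q/II-2 ? ·: qq|Qq|QQ
Q/III-1 ? II-2×II-1: qq|Qq|QQ
Q/III-2 ? ·: qq|Qq|QQ
Q/IV-1 aff III-2×III-1: Qq|QQ
Q/IV-2 aff III-2×III-1: Qq|QQ
⇒ Q over [I-1,I-2,II-1,II-2,III-1,III-2,IV-1,IV-2]: 509 consistent
V/I-1 aff ·: Vv
V/I-2 ? ·: vv|Vv
V/II-1 un I-1×I-2: vv
V/II-2 aff ·: Vv
V/III-1 un II-2×II-1: vv
V/III-2 ? ·: vv|Vv
V/IV-1 un III-2×III-1: vv
V/IV-2 un III-2×III-1: vv
⇒ V over [I-1,I-2,II-1,II-2,III-1,III-2,IV-1,IV-2]: 4 consistent

I-2 ∈ {QQ Vv, QQ vv, Qq Vv, Qq vv, qq Vv, qq vv}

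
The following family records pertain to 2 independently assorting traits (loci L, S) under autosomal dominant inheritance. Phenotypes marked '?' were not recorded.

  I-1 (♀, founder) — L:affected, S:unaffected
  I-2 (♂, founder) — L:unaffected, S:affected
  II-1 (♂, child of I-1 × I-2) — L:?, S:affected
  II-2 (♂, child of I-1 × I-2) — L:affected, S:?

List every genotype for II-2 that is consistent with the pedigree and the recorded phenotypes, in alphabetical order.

L/I-1 aff ·: Ll|LL
L/I-2 un ·: ll
L/II-1 ? I-1×I-2: ll|Ll
L/II-2 aff I-1×I-2: Ll
⇒ L over [I-1,I-2,II-1,II-2]: 3 consistent
S/I-1 un ·: ss
S/I-2 aff ·: Ss|SS
S/II-1 aff I-1×I-2: Ss
S/II-2 ? I-1×I-2: ss|Ss
⇒ S over [I-1,I-2,II-1,II-2]: 3 consistent

II-2 ∈ {Ll Ss, Ll ss}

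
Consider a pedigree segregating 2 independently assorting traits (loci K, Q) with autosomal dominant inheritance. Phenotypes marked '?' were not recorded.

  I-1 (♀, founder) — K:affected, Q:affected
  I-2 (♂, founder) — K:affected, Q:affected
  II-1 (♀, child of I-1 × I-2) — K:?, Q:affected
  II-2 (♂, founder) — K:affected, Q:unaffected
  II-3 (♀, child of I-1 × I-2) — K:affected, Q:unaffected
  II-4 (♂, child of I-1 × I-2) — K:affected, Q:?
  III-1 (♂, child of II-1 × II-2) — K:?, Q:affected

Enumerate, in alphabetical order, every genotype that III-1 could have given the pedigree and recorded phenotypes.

K/I-1 aff ·: Kk|KK
K/I-2 aff ·: Kk|KK
K/II-1 ? I-1×I-2: kk|Kk|KK
K/II-2 aff ·: Kk|KK
K/II-3 aff I-1×I-2: Kk|KK
K/II-4 aff I-1×I-2: Kk|KK
K/III-1 ? II-1×II-2: kk|Kk|KK
⇒ K over [I-1,I-2,II-1,II-2,II-3,II-4,III-1]: 111 consistent
Q/I-1 aff ·: Qq
Q/I-2 aff ·: Qq
Q/II-1 aff I-1×I-2: Qq|QQ
Q/II-2 un ·: qq
Q/II-3 un I-1×I-2: qq
Q/II-4 ? I-1×I-2: qq|Qq|QQ
Q/III-1 aff II-1×II-2: Qq
⇒ Q over [I-1,I-2,II-1,II-2,II-3,II-4,III-1]: 6 consistent

III-1 ∈ {KK Qq, Kk Qq, kk Qq}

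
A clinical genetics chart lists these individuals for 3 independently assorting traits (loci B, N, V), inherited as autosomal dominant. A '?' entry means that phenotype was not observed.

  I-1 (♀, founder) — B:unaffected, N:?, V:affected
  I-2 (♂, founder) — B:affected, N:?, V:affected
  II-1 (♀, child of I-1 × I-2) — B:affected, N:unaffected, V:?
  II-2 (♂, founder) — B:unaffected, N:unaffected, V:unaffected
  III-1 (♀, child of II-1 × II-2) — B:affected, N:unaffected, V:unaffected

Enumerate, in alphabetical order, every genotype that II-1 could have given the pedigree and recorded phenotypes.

II-1 ∈ {Bb nn Vv, Bb nn vv}

B/I-1 un ·: bb
B/I-2 aff ·: Bb|BB
B/II-1 aff I-1×I-2: Bb
B/II-2 un ·: bb
B/III-1 aff II-1×II-2: Bb
⇒ B over [I-1,I-2,II-1,II-2,III-1]: 2 consistent
N/I-1 ? ·: nn|Nn
N/I-2 ? ·: nn|Nn
N/II-1 un I-1×I-2: nn
N/II-2 un ·: nn
N/III-1 un II-1×II-2: nn
⇒ N over [I-1,I-2,II-1,II-2,III-1]: 4 consistent
V/I-1 aff ·: Vv|VV
V/I-2 aff ·: Vv|VV
V/II-1 ? I-1×I-2: vv|Vv
V/II-2 un ·: vv
V/III-1 un II-1×II-2: vv
⇒ V over [I-1,I-2,II-1,II-2,III-1]: 4 consistent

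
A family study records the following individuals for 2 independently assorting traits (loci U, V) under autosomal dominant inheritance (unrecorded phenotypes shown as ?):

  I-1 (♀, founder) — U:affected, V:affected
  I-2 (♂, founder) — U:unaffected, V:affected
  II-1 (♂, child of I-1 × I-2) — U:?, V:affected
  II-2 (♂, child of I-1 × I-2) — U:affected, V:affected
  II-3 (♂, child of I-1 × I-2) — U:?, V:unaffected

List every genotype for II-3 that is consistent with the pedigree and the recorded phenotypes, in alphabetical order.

U/I-1 aff ·: Uu|UU
U/I-2 un ·: uu
U/II-1 ? I-1×I-2: uu|Uu
U/II-2 aff I-1×I-2: Uu
U/II-3 ? I-1×I-2: uu|Uu
⇒ U over [I-1,I-2,II-1,II-2,II-3]: 5 consistent
V/I-1 aff ·: Vv
V/I-2 aff ·: Vv
V/II-1 aff I-1×I-2: Vv|VV
V/II-2 aff I-1×I-2: Vv|VV
V/II-3 un I-1×I-2: vv
⇒ V over [I-1,I-2,II-1,II-2,II-3]: 4 consistent

II-3 ∈ {Uu vv, uu vv}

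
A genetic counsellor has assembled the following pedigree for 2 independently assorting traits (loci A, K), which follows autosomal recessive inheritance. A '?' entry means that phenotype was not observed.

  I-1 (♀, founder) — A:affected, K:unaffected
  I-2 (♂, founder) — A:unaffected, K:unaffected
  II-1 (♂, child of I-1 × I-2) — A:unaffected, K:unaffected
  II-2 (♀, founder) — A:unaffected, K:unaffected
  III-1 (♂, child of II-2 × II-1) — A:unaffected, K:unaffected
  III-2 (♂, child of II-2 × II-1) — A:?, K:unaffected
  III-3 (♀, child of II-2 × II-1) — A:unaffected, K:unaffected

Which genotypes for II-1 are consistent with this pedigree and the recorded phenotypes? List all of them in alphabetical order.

II-1 ∈ {Aa KK, Aa Kk}

A/I-1 aff ·: aa
A/I-2 un ·: AA|Aa
A/II-1 un I-1×I-2: Aa
A/II-2 un ·: AA|Aa
A/III-1 un II-2×II-1: AA|Aa
A/III-2 ? II-2×II-1: AA|Aa|aa
A/III-3 un II-2×II-1: AA|Aa
⇒ A over [I-1,I-2,II-1,II-2,III-1,III-2,III-3]: 40 consistent
K/I-1 un ·: KK|Kk
K/I-2 un ·: KK|Kk
K/II-1 un I-1×I-2: KK|Kk
K/II-2 un ·: KK|Kk
K/III-1 un II-2×II-1: KK|Kk
K/III-2 un II-2×II-1: KK|Kk
K/III-3 un II-2×II-1: KK|Kk
⇒ K over [I-1,I-2,II-1,II-2,III-1,III-2,III-3]: 84 consistent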